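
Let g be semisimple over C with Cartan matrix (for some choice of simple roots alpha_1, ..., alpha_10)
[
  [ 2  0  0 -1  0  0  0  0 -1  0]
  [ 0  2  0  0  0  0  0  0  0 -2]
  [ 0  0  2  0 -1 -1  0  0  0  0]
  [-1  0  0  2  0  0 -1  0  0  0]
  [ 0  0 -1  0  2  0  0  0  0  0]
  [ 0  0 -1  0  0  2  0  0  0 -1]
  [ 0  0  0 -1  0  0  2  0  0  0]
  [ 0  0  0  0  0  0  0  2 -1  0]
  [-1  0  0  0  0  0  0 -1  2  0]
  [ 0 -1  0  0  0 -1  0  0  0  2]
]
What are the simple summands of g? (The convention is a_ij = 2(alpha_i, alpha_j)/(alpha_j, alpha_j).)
A_5 (sl(6)) + C_5 (sp(10))

The diagram associated to this matrix has two connected components: the simple roots {alpha_1, alpha_4, alpha_7, alpha_8, alpha_9} form a chain of 5 nodes with single edges (A_5), and {alpha_2, alpha_3, alpha_5, alpha_6, alpha_10} form a chain of 5 nodes with a double edge at one end; the terminal node there is the unique long simple root (C_5). A semisimple Lie algebra decomposes uniquely as the direct sum of simple ideals, one per connected component of its Dynkin diagram, so g ≅ A_5 ⊕ C_5 (dimension 35 + 55 = 90).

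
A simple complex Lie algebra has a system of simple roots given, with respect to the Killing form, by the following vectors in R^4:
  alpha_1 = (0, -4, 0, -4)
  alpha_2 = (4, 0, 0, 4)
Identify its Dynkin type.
Compute the Cartan integers a_ij = 2(alpha_i, alpha_j)/(alpha_j, alpha_j); the resulting 2x2 Cartan matrix is
[[2, -1], [-1, 2]].
All simple roots have the same length, so the diagram is simply laced. The associated Dynkin diagram is a chain of 2 nodes with single edges (A_2), so the type is A_2 (the algebra sl(3)).

A_2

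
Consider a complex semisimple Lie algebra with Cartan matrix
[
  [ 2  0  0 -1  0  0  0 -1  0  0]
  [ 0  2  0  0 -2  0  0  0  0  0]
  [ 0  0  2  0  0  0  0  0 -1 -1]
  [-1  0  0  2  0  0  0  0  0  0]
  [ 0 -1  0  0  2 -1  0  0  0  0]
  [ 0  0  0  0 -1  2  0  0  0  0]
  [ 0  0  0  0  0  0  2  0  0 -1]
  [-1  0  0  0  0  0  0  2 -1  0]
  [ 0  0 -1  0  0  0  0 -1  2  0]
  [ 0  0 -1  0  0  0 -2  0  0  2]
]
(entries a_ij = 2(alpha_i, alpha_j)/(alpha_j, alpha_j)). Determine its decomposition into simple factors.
B_7 ⊕ C_3

The diagram associated to this matrix has two connected components: the simple roots {alpha_1, alpha_3, alpha_4, alpha_7, alpha_8, alpha_9, alpha_10} form a chain of 7 nodes with a double edge at one end; the terminal node there is the unique short simple root (B_7), and {alpha_2, alpha_5, alpha_6} form a chain of 3 nodes with a double edge at one end; the terminal node there is the unique long simple root (C_3). A semisimple Lie algebra decomposes uniquely as the direct sum of simple ideals, one per connected component of its Dynkin diagram, so g ≅ B_7 ⊕ C_3 (dimension 105 + 21 = 126).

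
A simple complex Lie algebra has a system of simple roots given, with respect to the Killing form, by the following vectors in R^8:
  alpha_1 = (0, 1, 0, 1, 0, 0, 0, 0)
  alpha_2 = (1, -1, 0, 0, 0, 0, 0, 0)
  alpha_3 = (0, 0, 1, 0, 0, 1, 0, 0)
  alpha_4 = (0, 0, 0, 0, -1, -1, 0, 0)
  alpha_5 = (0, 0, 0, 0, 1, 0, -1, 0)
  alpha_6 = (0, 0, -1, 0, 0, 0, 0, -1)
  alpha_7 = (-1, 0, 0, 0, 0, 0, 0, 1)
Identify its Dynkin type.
Compute the Cartan integers a_ij = 2(alpha_i, alpha_j)/(alpha_j, alpha_j); the resulting 7x7 Cartan matrix is
[[2, -1, 0, 0, 0, 0, 0], [-1, 2, 0, 0, 0, 0, -1], [0, 0, 2, -1, 0, -1, 0], [0, 0, -1, 2, -1, 0, 0], [0, 0, 0, -1, 2, 0, 0], [0, 0, -1, 0, 0, 2, -1], [0, -1, 0, 0, 0, -1, 2]].
All simple roots have the same length, so the diagram is simply laced. The associated Dynkin diagram is a chain of 7 nodes with single edges (A_7), so the type is A_7 (the algebra sl(8)).

A_7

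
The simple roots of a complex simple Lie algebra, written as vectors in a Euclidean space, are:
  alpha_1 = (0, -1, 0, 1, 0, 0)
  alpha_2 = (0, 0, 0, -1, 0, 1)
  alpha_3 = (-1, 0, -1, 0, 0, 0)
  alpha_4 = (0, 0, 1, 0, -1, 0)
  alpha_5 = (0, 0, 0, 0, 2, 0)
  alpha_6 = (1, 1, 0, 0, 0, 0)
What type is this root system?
Compute the Cartan integers a_ij = 2(alpha_i, alpha_j)/(alpha_j, alpha_j); the resulting 6x6 Cartan matrix is
[[2, -1, 0, 0, 0, -1], [-1, 2, 0, 0, 0, 0], [0, 0, 2, -1, 0, -1], [0, 0, -1, 2, -1, 0], [0, 0, 0, -2, 2, 0], [-1, 0, -1, 0, 0, 2]].
The roots have two lengths (squared-length ratio 2:1); the short ones are alpha_{1,2,3,4,6}. The associated Dynkin diagram is a chain of 6 nodes with a double edge at one end; the terminal node there is the unique long simple root (C_6), so the type is C_6 (the algebra sp(12)).

C_6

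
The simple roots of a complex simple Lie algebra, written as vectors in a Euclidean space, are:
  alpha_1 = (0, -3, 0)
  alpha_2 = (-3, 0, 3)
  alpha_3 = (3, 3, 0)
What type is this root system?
Compute the Cartan integers a_ij = 2(alpha_i, alpha_j)/(alpha_j, alpha_j); the resulting 3x3 Cartan matrix is
[[2, 0, -1], [0, 2, -1], [-2, -1, 2]].
The roots have two lengths (squared-length ratio 2:1); the short ones are alpha_{1}. The associated Dynkin diagram is a chain of 3 nodes with a double edge at one end; the terminal node there is the unique short simple root (B_3), so the type is B_3 (the algebra so(7)).

B_3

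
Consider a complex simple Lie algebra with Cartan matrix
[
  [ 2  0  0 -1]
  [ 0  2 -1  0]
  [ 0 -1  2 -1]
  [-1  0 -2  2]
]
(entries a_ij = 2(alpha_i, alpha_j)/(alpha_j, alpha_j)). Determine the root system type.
type F_4

The matrix has rank 4 with 2's on the diagonal. Reading the off-diagonal entries as Dynkin edges (a single edge where a_ij = a_ji = -1; a double or triple edge where a_ij * a_ji = 2 or 3), the diagram is a chain of 4 nodes with a double edge between the middle two (F_4). One simple-root ordering that puts it in standard form is (alpha_1, alpha_4, alpha_3, alpha_2). So the algebra is type F_4.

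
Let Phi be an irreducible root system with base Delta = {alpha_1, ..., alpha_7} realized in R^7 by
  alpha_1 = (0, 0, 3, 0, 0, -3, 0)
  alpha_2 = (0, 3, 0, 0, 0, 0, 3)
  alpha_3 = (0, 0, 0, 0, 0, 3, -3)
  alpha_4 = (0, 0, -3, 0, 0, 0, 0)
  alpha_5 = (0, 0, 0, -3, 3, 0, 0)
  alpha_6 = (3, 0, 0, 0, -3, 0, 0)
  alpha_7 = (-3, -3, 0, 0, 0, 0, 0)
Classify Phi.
B7

Compute the Cartan integers a_ij = 2(alpha_i, alpha_j)/(alpha_j, alpha_j); the resulting 7x7 Cartan matrix is
[[2, 0, -1, -2, 0, 0, 0], [0, 2, -1, 0, 0, 0, -1], [-1, -1, 2, 0, 0, 0, 0], [-1, 0, 0, 2, 0, 0, 0], [0, 0, 0, 0, 2, -1, 0], [0, 0, 0, 0, -1, 2, -1], [0, -1, 0, 0, 0, -1, 2]].
The roots have two lengths (squared-length ratio 2:1); the short ones are alpha_{4}. The associated Dynkin diagram is a chain of 7 nodes with a double edge at one end; the terminal node there is the unique short simple root (B_7), so the type is B_7 (the algebra so(15)).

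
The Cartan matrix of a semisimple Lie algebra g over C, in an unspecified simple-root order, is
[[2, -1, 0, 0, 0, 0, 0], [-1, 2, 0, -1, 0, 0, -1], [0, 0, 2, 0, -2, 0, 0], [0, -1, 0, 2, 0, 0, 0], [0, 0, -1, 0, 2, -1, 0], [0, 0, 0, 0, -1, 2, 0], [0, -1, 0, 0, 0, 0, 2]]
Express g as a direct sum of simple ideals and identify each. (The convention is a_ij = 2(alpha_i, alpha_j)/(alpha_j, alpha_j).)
C_3 ⊕ D_4

The diagram associated to this matrix has two connected components: the simple roots {alpha_3, alpha_5, alpha_6} form a chain of 3 nodes with a double edge at one end; the terminal node there is the unique long simple root (C_3), and {alpha_1, alpha_2, alpha_4, alpha_7} form a chain of 2 nodes with a fork of two nodes at one end (D_4). A semisimple Lie algebra decomposes uniquely as the direct sum of simple ideals, one per connected component of its Dynkin diagram, so g ≅ C_3 ⊕ D_4 (dimension 21 + 28 = 49).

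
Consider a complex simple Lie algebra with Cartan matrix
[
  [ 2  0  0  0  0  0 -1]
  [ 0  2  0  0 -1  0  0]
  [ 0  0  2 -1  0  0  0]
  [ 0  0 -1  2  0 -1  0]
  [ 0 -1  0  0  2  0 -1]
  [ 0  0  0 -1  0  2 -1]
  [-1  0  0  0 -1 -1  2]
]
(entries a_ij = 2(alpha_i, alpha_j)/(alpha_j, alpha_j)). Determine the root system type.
The matrix has rank 7 with 2's on the diagonal. Reading the off-diagonal entries as Dynkin edges (a single edge where a_ij = a_ji = -1; a double or triple edge where a_ij * a_ji = 2 or 3), the diagram is a chain of 6 nodes with one extra node attached to the third node from one end (E_7). One simple-root ordering that puts it in standard form is (alpha_2, alpha_1, alpha_5, alpha_7, alpha_6, alpha_4, alpha_3). So the algebra is type E_7.

E_7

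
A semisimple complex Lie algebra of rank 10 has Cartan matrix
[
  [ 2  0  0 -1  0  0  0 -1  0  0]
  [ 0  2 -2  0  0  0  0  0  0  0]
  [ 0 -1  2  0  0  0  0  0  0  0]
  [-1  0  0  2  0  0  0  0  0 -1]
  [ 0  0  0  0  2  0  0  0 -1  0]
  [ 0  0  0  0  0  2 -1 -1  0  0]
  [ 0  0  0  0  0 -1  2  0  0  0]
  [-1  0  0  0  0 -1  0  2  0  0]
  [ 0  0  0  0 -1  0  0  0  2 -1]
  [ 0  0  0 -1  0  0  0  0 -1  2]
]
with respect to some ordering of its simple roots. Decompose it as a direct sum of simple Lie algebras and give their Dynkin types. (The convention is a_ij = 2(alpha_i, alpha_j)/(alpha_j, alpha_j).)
The diagram associated to this matrix has two connected components: the simple roots {alpha_1, alpha_4, alpha_5, alpha_6, alpha_7, alpha_8, alpha_9, alpha_10} form a chain of 8 nodes with single edges (A_8), and {alpha_2, alpha_3} form a chain of 2 nodes with a double edge at one end; the terminal node there is the unique short simple root (B_2). A semisimple Lie algebra decomposes uniquely as the direct sum of simple ideals, one per connected component of its Dynkin diagram, so g ≅ A_8 ⊕ B_2 (dimension 80 + 10 = 90).

A_8 ⊕ B_2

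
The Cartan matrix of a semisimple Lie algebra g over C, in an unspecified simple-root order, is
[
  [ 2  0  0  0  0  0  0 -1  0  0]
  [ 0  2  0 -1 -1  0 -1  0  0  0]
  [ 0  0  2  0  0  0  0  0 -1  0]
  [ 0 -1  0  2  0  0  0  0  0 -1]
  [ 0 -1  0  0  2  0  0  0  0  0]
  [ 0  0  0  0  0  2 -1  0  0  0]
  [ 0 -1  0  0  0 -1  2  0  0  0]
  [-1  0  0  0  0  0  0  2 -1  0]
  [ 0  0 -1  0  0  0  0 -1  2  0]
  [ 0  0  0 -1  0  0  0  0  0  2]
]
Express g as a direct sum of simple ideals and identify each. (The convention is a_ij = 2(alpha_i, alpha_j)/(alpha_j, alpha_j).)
A4 + E6

The diagram associated to this matrix has two connected components: the simple roots {alpha_1, alpha_3, alpha_8, alpha_9} form a chain of 4 nodes with single edges (A_4), and {alpha_2, alpha_4, alpha_5, alpha_6, alpha_7, alpha_10} form a chain of 5 nodes with one extra node attached to the third node from one end (E_6). A semisimple Lie algebra decomposes uniquely as the direct sum of simple ideals, one per connected component of its Dynkin diagram, so g ≅ A_4 ⊕ E_6 (dimension 24 + 78 = 102).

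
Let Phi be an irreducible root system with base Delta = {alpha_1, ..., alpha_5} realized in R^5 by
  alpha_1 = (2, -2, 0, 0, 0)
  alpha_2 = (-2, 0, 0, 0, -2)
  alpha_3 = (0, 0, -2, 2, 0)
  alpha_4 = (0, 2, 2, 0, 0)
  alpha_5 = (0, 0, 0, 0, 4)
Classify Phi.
Compute the Cartan integers a_ij = 2(alpha_i, alpha_j)/(alpha_j, alpha_j); the resulting 5x5 Cartan matrix is
[[2, -1, 0, -1, 0], [-1, 2, 0, 0, -1], [0, 0, 2, -1, 0], [-1, 0, -1, 2, 0], [0, -2, 0, 0, 2]].
The roots have two lengths (squared-length ratio 2:1); the short ones are alpha_{1,2,3,4}. The associated Dynkin diagram is a chain of 5 nodes with a double edge at one end; the terminal node there is the unique long simple root (C_5), so the type is C_5 (the algebra sp(10)).

C5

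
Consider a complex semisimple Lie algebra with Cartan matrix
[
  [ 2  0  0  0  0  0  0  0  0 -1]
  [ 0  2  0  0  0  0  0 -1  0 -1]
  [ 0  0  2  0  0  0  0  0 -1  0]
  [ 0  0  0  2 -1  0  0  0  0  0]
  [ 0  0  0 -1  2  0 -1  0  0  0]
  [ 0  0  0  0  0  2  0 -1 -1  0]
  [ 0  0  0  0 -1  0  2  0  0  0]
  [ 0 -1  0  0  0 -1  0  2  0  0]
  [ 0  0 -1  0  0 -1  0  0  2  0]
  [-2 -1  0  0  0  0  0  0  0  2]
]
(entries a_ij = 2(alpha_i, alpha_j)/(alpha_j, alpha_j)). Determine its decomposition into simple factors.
The diagram associated to this matrix has two connected components: the simple roots {alpha_4, alpha_5, alpha_7} form a chain of 3 nodes with single edges (A_3), and {alpha_1, alpha_2, alpha_3, alpha_6, alpha_8, alpha_9, alpha_10} form a chain of 7 nodes with a double edge at one end; the terminal node there is the unique short simple root (B_7). A semisimple Lie algebra decomposes uniquely as the direct sum of simple ideals, one per connected component of its Dynkin diagram, so g ≅ A_3 ⊕ B_7 (dimension 15 + 105 = 120).

A_3 + B_7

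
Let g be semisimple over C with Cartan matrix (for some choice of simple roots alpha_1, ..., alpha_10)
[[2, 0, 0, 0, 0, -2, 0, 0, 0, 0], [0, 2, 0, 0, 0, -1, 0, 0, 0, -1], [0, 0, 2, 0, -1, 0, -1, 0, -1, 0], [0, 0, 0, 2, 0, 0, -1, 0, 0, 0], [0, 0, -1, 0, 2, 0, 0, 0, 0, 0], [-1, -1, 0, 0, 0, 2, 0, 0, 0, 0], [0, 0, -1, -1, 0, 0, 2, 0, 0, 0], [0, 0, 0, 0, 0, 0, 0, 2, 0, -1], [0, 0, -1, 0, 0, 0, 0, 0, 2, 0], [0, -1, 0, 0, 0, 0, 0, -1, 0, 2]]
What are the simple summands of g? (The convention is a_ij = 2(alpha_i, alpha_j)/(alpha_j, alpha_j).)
The diagram associated to this matrix has two connected components: the simple roots {alpha_1, alpha_2, alpha_6, alpha_8, alpha_10} form a chain of 5 nodes with a double edge at one end; the terminal node there is the unique long simple root (C_5), and {alpha_3, alpha_4, alpha_5, alpha_7, alpha_9} form a chain of 3 nodes with a fork of two nodes at one end (D_5). A semisimple Lie algebra decomposes uniquely as the direct sum of simple ideals, one per connected component of its Dynkin diagram, so g ≅ C_5 ⊕ D_5 (dimension 55 + 45 = 100).

type C_5 + type D_5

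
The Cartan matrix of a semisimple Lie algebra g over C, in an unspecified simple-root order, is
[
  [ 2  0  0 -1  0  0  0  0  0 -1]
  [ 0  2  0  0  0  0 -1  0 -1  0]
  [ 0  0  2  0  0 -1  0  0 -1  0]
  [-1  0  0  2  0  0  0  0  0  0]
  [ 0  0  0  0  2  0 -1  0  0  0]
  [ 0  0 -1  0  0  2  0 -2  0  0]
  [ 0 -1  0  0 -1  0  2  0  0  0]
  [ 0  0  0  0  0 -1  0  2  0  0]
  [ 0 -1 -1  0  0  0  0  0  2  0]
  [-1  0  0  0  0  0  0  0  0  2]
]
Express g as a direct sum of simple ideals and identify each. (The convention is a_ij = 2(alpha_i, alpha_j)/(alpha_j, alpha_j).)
The diagram associated to this matrix has two connected components: the simple roots {alpha_1, alpha_4, alpha_10} form a chain of 3 nodes with single edges (A_3), and {alpha_2, alpha_3, alpha_5, alpha_6, alpha_7, alpha_8, alpha_9} form a chain of 7 nodes with a double edge at one end; the terminal node there is the unique short simple root (B_7). A semisimple Lie algebra decomposes uniquely as the direct sum of simple ideals, one per connected component of its Dynkin diagram, so g ≅ A_3 ⊕ B_7 (dimension 15 + 105 = 120).

A3 ⊕ B7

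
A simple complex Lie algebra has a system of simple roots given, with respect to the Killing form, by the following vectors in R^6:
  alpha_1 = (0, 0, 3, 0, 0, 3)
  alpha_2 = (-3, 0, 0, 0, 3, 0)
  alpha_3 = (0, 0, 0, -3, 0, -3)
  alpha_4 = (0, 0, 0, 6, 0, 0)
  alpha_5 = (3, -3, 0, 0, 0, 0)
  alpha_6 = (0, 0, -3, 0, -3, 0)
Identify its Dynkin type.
type C_6

Compute the Cartan integers a_ij = 2(alpha_i, alpha_j)/(alpha_j, alpha_j); the resulting 6x6 Cartan matrix is
[[2, 0, -1, 0, 0, -1], [0, 2, 0, 0, -1, -1], [-1, 0, 2, -1, 0, 0], [0, 0, -2, 2, 0, 0], [0, -1, 0, 0, 2, 0], [-1, -1, 0, 0, 0, 2]].
The roots have two lengths (squared-length ratio 2:1); the short ones are alpha_{1,2,3,5,6}. The associated Dynkin diagram is a chain of 6 nodes with a double edge at one end; the terminal node there is the unique long simple root (C_6), so the type is C_6 (the algebra sp(12)).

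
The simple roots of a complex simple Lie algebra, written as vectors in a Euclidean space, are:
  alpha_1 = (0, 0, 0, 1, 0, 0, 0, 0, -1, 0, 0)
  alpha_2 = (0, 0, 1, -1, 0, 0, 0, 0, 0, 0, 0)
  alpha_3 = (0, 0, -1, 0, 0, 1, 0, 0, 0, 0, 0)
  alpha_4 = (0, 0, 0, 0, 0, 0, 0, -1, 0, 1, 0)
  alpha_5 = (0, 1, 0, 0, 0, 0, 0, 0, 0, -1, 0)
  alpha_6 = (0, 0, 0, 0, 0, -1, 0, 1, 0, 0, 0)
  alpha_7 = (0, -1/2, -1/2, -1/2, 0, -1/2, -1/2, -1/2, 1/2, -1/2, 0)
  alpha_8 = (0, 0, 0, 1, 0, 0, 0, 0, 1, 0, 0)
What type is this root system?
type E_8

Compute the Cartan integers a_ij = 2(alpha_i, alpha_j)/(alpha_j, alpha_j); the resulting 8x8 Cartan matrix is
[[2, -1, 0, 0, 0, 0, -1, 0], [-1, 2, -1, 0, 0, 0, 0, -1], [0, -1, 2, 0, 0, -1, 0, 0], [0, 0, 0, 2, -1, -1, 0, 0], [0, 0, 0, -1, 2, 0, 0, 0], [0, 0, -1, -1, 0, 2, 0, 0], [-1, 0, 0, 0, 0, 0, 2, 0], [0, -1, 0, 0, 0, 0, 0, 2]].
All simple roots have the same length, so the diagram is simply laced. The associated Dynkin diagram is a chain of 7 nodes with one extra node attached to the third node from one end (E_8), so the type is E_8.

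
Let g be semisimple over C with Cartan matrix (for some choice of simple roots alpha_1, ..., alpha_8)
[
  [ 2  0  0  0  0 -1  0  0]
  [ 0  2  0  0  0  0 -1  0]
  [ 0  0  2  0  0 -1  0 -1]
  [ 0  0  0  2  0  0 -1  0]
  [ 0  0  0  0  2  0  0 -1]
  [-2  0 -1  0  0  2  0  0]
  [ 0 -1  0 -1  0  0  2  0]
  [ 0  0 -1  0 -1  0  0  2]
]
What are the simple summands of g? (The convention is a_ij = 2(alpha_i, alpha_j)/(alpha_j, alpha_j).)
The diagram associated to this matrix has two connected components: the simple roots {alpha_2, alpha_4, alpha_7} form a chain of 3 nodes with single edges (A_3), and {alpha_1, alpha_3, alpha_5, alpha_6, alpha_8} form a chain of 5 nodes with a double edge at one end; the terminal node there is the unique short simple root (B_5). A semisimple Lie algebra decomposes uniquely as the direct sum of simple ideals, one per connected component of its Dynkin diagram, so g ≅ A_3 ⊕ B_5 (dimension 15 + 55 = 70).

type A_3 ⊕ type B_5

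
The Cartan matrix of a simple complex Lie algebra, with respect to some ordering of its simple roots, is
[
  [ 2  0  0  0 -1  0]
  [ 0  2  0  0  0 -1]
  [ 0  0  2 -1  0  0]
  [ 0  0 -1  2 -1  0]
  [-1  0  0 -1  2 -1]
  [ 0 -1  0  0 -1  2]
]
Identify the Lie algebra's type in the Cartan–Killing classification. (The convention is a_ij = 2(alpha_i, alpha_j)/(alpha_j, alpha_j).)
The matrix has rank 6 with 2's on the diagonal. Reading the off-diagonal entries as Dynkin edges (a single edge where a_ij = a_ji = -1; a double or triple edge where a_ij * a_ji = 2 or 3), the diagram is a chain of 5 nodes with one extra node attached to the third node from one end (E_6). One simple-root ordering that puts it in standard form is (alpha_2, alpha_1, alpha_6, alpha_5, alpha_4, alpha_3). So the algebra is type E_6.

E_6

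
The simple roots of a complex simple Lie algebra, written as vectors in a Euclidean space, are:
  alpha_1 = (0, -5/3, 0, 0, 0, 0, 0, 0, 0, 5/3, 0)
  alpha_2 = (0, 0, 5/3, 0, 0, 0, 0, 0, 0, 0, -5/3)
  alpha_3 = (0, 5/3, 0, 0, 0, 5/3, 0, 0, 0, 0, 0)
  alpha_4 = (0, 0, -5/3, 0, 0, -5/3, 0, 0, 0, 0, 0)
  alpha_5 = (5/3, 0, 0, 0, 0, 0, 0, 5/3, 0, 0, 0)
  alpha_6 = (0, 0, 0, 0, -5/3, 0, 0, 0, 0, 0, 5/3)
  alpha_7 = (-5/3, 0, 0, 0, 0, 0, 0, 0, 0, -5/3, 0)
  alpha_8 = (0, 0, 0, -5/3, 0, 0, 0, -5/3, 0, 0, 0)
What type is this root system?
A_8 (sl(9))

Compute the Cartan integers a_ij = 2(alpha_i, alpha_j)/(alpha_j, alpha_j); the resulting 8x8 Cartan matrix is
[[2, 0, -1, 0, 0, 0, -1, 0], [0, 2, 0, -1, 0, -1, 0, 0], [-1, 0, 2, -1, 0, 0, 0, 0], [0, -1, -1, 2, 0, 0, 0, 0], [0, 0, 0, 0, 2, 0, -1, -1], [0, -1, 0, 0, 0, 2, 0, 0], [-1, 0, 0, 0, -1, 0, 2, 0], [0, 0, 0, 0, -1, 0, 0, 2]].
All simple roots have the same length, so the diagram is simply laced. The associated Dynkin diagram is a chain of 8 nodes with single edges (A_8), so the type is A_8 (the algebra sl(9)).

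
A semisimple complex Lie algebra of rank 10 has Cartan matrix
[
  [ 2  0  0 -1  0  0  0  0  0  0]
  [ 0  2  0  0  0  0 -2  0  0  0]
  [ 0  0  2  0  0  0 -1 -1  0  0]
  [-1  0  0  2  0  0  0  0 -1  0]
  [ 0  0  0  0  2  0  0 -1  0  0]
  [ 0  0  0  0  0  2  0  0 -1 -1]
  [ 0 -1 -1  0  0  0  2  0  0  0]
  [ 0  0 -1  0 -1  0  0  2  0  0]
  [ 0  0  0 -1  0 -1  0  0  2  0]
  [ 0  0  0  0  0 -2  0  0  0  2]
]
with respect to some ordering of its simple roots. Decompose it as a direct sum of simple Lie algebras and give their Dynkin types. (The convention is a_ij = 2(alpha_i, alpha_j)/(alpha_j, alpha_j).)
The diagram associated to this matrix has two connected components: the simple roots {alpha_2, alpha_3, alpha_5, alpha_7, alpha_8} form a chain of 5 nodes with a double edge at one end; the terminal node there is the unique long simple root (C_5), and {alpha_1, alpha_4, alpha_6, alpha_9, alpha_10} form a chain of 5 nodes with a double edge at one end; the terminal node there is the unique long simple root (C_5). A semisimple Lie algebra decomposes uniquely as the direct sum of simple ideals, one per connected component of its Dynkin diagram, so g ≅ C_5 ⊕ C_5 (dimension 55 + 55 = 110).

C_5 (sp(10)) ⊕ C_5 (sp(10))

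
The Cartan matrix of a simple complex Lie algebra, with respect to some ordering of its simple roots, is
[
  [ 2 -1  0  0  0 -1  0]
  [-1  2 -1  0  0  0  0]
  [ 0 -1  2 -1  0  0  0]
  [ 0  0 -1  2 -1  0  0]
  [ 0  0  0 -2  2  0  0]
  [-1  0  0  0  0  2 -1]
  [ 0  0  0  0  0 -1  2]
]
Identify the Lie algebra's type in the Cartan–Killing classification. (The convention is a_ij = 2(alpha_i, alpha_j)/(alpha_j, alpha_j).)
The matrix has rank 7 with 2's on the diagonal. Reading the off-diagonal entries as Dynkin edges (a single edge where a_ij = a_ji = -1; a double or triple edge where a_ij * a_ji = 2 or 3), the diagram is a chain of 7 nodes with a double edge at one end; the terminal node there is the unique long simple root (C_7). One simple-root ordering that puts it in standard form is (alpha_7, alpha_6, alpha_1, alpha_2, alpha_3, alpha_4, alpha_5). So the algebra is type C_7, i.e. sp(14).

C7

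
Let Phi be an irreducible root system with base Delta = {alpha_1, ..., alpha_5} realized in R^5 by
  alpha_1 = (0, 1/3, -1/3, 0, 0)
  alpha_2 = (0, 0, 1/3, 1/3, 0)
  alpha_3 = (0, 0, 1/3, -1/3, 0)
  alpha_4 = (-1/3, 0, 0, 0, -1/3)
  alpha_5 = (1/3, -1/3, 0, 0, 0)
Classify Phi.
Compute the Cartan integers a_ij = 2(alpha_i, alpha_j)/(alpha_j, alpha_j); the resulting 5x5 Cartan matrix is
[[2, -1, -1, 0, -1], [-1, 2, 0, 0, 0], [-1, 0, 2, 0, 0], [0, 0, 0, 2, -1], [-1, 0, 0, -1, 2]].
All simple roots have the same length, so the diagram is simply laced. The associated Dynkin diagram is a chain of 3 nodes with a fork of two nodes at one end (D_5), so the type is D_5 (the algebra so(10)).

D_5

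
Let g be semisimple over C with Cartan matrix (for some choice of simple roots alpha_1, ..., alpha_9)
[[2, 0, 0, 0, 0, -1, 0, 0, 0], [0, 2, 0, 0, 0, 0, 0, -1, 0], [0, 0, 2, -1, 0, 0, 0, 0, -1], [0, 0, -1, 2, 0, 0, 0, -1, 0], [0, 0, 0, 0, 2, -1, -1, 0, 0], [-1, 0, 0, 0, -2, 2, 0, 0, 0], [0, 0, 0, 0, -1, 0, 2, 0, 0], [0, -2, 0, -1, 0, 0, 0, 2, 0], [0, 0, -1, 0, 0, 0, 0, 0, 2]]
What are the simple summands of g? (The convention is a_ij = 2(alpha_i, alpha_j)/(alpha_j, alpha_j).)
type B_5 + type F_4

The diagram associated to this matrix has two connected components: the simple roots {alpha_2, alpha_3, alpha_4, alpha_8, alpha_9} form a chain of 5 nodes with a double edge at one end; the terminal node there is the unique short simple root (B_5), and {alpha_1, alpha_5, alpha_6, alpha_7} form a chain of 4 nodes with a double edge between the middle two (F_4). A semisimple Lie algebra decomposes uniquely as the direct sum of simple ideals, one per connected component of its Dynkin diagram, so g ≅ B_5 ⊕ F_4 (dimension 55 + 52 = 107).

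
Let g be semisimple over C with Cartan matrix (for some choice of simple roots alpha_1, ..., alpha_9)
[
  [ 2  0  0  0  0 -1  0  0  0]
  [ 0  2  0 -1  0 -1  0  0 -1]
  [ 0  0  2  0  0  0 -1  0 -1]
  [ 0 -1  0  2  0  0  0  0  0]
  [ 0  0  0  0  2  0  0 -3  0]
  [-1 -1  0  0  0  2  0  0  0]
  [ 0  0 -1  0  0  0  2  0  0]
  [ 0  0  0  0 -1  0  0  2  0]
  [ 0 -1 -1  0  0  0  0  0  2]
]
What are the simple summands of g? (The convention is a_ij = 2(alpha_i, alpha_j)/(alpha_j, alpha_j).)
The diagram associated to this matrix has two connected components: the simple roots {alpha_1, alpha_2, alpha_3, alpha_4, alpha_6, alpha_7, alpha_9} form a chain of 6 nodes with one extra node attached to the third node from one end (E_7), and {alpha_5, alpha_8} form two nodes joined by a triple edge (G_2). A semisimple Lie algebra decomposes uniquely as the direct sum of simple ideals, one per connected component of its Dynkin diagram, so g ≅ E_7 ⊕ G_2 (dimension 133 + 14 = 147).

type E_7 + type G_2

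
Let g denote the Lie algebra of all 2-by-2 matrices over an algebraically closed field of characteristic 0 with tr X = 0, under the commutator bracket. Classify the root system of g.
This is sl(2), which has dimension 2^2 - 1 = 3 and rank 2 - 1 = 1 (a Cartan subalgebra is the diagonal traceless matrices). In the classification of classical Lie algebras, the special linear algebra sl(n+1) has type A_n; here n = 1, so the Dynkin diagram is a chain of 1 nodes with single edges (A_1). Hence the type is A_1.

A_1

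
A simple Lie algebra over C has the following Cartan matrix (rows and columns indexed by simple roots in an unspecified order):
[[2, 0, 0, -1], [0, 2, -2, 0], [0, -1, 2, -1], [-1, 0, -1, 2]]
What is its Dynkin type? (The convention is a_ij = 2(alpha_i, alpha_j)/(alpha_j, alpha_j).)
C_4 (sp(8))

The matrix has rank 4 with 2's on the diagonal. Reading the off-diagonal entries as Dynkin edges (a single edge where a_ij = a_ji = -1; a double or triple edge where a_ij * a_ji = 2 or 3), the diagram is a chain of 4 nodes with a double edge at one end; the terminal node there is the unique long simple root (C_4). One simple-root ordering that puts it in standard form is (alpha_1, alpha_4, alpha_3, alpha_2). So the algebra is type C_4, i.e. sp(8).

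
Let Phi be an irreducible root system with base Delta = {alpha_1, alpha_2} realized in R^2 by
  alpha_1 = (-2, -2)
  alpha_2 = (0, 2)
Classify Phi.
type B_2

Compute the Cartan integers a_ij = 2(alpha_i, alpha_j)/(alpha_j, alpha_j); the resulting 2x2 Cartan matrix is
[[2, -2], [-1, 2]].
The roots have two lengths (squared-length ratio 2:1); the short ones are alpha_{2}. The associated Dynkin diagram is a chain of 2 nodes with a double edge at one end; the terminal node there is the unique short simple root (B_2), so the type is B_2 (the algebra so(5)).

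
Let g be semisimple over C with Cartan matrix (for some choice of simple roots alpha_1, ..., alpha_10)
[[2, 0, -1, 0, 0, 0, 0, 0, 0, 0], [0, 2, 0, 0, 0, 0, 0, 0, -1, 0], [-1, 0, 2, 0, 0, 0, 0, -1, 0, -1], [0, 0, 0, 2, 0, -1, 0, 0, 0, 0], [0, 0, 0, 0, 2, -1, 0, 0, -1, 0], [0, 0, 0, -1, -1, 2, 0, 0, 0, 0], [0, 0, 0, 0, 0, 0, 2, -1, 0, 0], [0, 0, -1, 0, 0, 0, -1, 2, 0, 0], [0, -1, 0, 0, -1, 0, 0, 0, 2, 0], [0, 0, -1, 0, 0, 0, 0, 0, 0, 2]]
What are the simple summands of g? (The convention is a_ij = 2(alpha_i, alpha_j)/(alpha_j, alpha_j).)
A_5 + D_5

The diagram associated to this matrix has two connected components: the simple roots {alpha_2, alpha_4, alpha_5, alpha_6, alpha_9} form a chain of 5 nodes with single edges (A_5), and {alpha_1, alpha_3, alpha_7, alpha_8, alpha_10} form a chain of 3 nodes with a fork of two nodes at one end (D_5). A semisimple Lie algebra decomposes uniquely as the direct sum of simple ideals, one per connected component of its Dynkin diagram, so g ≅ A_5 ⊕ D_5 (dimension 35 + 45 = 80).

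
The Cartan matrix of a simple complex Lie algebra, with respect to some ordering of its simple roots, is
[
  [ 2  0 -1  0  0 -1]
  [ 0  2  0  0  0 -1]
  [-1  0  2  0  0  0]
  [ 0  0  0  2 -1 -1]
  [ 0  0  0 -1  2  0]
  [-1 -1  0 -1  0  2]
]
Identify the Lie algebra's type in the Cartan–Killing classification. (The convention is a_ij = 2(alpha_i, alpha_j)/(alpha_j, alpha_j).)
type E_6

The matrix has rank 6 with 2's on the diagonal. Reading the off-diagonal entries as Dynkin edges (a single edge where a_ij = a_ji = -1; a double or triple edge where a_ij * a_ji = 2 or 3), the diagram is a chain of 5 nodes with one extra node attached to the third node from one end (E_6). One simple-root ordering that puts it in standard form is (alpha_5, alpha_2, alpha_4, alpha_6, alpha_1, alpha_3). So the algebra is type E_6.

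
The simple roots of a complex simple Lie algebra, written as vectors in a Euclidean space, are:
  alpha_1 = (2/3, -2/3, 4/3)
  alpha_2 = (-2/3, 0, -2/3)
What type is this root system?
Compute the Cartan integers a_ij = 2(alpha_i, alpha_j)/(alpha_j, alpha_j); the resulting 2x2 Cartan matrix is
[[2, -3], [-1, 2]].
The roots have two lengths (squared-length ratio 3:1); the short ones are alpha_{2}. The associated Dynkin diagram is two nodes joined by a triple edge (G_2), so the type is G_2.

type G_2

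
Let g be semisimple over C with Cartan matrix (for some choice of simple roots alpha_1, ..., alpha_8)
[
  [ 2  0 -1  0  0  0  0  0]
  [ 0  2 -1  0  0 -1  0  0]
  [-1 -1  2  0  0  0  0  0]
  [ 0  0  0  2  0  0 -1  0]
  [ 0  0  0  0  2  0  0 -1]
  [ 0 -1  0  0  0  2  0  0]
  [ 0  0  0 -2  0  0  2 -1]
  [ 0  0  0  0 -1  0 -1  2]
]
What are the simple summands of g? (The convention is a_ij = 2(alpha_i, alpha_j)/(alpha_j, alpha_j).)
The diagram associated to this matrix has two connected components: the simple roots {alpha_1, alpha_2, alpha_3, alpha_6} form a chain of 4 nodes with single edges (A_4), and {alpha_4, alpha_5, alpha_7, alpha_8} form a chain of 4 nodes with a double edge at one end; the terminal node there is the unique short simple root (B_4). A semisimple Lie algebra decomposes uniquely as the direct sum of simple ideals, one per connected component of its Dynkin diagram, so g ≅ A_4 ⊕ B_4 (dimension 24 + 36 = 60).

A_4 ⊕ B_4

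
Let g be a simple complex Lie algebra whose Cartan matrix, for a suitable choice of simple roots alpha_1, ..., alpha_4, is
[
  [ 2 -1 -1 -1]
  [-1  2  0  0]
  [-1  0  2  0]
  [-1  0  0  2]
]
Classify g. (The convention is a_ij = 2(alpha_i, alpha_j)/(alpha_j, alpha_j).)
The matrix has rank 4 with 2's on the diagonal. Reading the off-diagonal entries as Dynkin edges (a single edge where a_ij = a_ji = -1; a double or triple edge where a_ij * a_ji = 2 or 3), the diagram is a chain of 2 nodes with a fork of two nodes at one end (D_4). One simple-root ordering that puts it in standard form is (alpha_3, alpha_1, alpha_4, alpha_2). So the algebra is type D_4, i.e. so(8).

D_4 (so(8))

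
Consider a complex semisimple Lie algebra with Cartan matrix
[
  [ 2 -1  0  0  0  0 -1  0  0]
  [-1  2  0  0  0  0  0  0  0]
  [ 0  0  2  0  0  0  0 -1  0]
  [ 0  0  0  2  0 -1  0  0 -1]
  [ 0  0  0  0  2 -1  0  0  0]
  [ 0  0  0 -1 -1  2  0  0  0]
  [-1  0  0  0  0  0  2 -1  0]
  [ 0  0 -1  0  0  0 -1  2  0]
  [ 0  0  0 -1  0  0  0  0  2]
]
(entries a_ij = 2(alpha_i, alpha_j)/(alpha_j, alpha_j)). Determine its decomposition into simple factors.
The diagram associated to this matrix has two connected components: the simple roots {alpha_4, alpha_5, alpha_6, alpha_9} form a chain of 4 nodes with single edges (A_4), and {alpha_1, alpha_2, alpha_3, alpha_7, alpha_8} form a chain of 5 nodes with single edges (A_5). A semisimple Lie algebra decomposes uniquely as the direct sum of simple ideals, one per connected component of its Dynkin diagram, so g ≅ A_4 ⊕ A_5 (dimension 24 + 35 = 59).

type A_4 ⊕ type A_5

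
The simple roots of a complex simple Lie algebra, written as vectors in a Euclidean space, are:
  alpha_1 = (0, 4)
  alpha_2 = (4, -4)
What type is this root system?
B_2 (so(5))

Compute the Cartan integers a_ij = 2(alpha_i, alpha_j)/(alpha_j, alpha_j); the resulting 2x2 Cartan matrix is
[[2, -1], [-2, 2]].
The roots have two lengths (squared-length ratio 2:1); the short ones are alpha_{1}. The associated Dynkin diagram is a chain of 2 nodes with a double edge at one end; the terminal node there is the unique short simple root (B_2), so the type is B_2 (the algebra so(5)).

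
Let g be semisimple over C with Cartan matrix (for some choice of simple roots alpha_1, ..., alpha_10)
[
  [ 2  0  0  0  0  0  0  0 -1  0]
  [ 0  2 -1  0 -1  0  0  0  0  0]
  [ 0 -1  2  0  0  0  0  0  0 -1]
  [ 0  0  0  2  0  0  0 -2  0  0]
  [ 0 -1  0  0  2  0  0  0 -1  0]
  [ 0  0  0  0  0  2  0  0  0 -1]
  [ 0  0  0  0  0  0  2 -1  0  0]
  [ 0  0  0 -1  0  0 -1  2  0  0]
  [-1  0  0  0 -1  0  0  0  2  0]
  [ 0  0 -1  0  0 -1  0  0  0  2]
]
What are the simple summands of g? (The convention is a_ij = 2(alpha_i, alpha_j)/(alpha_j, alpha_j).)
type A_7 ⊕ type C_3

The diagram associated to this matrix has two connected components: the simple roots {alpha_1, alpha_2, alpha_3, alpha_5, alpha_6, alpha_9, alpha_10} form a chain of 7 nodes with single edges (A_7), and {alpha_4, alpha_7, alpha_8} form a chain of 3 nodes with a double edge at one end; the terminal node there is the unique long simple root (C_3). A semisimple Lie algebra decomposes uniquely as the direct sum of simple ideals, one per connected component of its Dynkin diagram, so g ≅ A_7 ⊕ C_3 (dimension 63 + 21 = 84).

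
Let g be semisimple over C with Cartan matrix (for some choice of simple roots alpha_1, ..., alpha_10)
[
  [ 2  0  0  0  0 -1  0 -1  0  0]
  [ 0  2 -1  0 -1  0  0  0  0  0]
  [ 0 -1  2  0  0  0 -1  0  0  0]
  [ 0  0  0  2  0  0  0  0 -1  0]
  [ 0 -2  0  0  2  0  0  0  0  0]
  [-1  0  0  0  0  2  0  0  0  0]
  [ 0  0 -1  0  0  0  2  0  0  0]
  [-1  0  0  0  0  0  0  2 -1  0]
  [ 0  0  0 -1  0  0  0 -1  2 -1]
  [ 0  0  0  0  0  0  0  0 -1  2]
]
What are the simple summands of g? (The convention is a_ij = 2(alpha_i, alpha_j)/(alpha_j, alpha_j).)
The diagram associated to this matrix has two connected components: the simple roots {alpha_2, alpha_3, alpha_5, alpha_7} form a chain of 4 nodes with a double edge at one end; the terminal node there is the unique long simple root (C_4), and {alpha_1, alpha_4, alpha_6, alpha_8, alpha_9, alpha_10} form a chain of 4 nodes with a fork of two nodes at one end (D_6). A semisimple Lie algebra decomposes uniquely as the direct sum of simple ideals, one per connected component of its Dynkin diagram, so g ≅ C_4 ⊕ D_6 (dimension 36 + 66 = 102).

C_4 (sp(8)) ⊕ D_6 (so(12))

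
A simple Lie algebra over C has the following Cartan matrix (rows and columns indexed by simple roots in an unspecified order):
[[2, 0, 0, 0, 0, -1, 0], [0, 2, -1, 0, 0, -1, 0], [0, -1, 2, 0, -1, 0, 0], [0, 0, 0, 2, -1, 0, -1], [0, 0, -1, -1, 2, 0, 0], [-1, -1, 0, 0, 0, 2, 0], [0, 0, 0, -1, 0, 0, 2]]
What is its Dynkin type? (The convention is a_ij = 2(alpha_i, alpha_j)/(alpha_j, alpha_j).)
type A_7

The matrix has rank 7 with 2's on the diagonal. Reading the off-diagonal entries as Dynkin edges (a single edge where a_ij = a_ji = -1; a double or triple edge where a_ij * a_ji = 2 or 3), the diagram is a chain of 7 nodes with single edges (A_7). One simple-root ordering that puts it in standard form is (alpha_7, alpha_4, alpha_5, alpha_3, alpha_2, alpha_6, alpha_1). So the algebra is type A_7, i.e. sl(8).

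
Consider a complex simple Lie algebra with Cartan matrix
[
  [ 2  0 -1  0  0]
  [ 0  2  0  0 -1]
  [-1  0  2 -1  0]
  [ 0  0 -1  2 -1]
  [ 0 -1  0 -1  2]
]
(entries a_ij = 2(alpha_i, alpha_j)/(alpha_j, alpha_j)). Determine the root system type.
type A_5

The matrix has rank 5 with 2's on the diagonal. Reading the off-diagonal entries as Dynkin edges (a single edge where a_ij = a_ji = -1; a double or triple edge where a_ij * a_ji = 2 or 3), the diagram is a chain of 5 nodes with single edges (A_5). One simple-root ordering that puts it in standard form is (alpha_2, alpha_5, alpha_4, alpha_3, alpha_1). So the algebra is type A_5, i.e. sl(6).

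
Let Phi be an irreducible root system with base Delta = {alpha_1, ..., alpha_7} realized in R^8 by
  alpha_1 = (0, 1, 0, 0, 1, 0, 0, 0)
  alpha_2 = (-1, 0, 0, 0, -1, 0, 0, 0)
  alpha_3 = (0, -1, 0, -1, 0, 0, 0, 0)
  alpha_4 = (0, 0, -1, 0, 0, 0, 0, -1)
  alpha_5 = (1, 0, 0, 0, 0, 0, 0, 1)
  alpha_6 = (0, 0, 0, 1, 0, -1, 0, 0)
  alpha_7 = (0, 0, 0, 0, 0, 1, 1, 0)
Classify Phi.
Compute the Cartan integers a_ij = 2(alpha_i, alpha_j)/(alpha_j, alpha_j); the resulting 7x7 Cartan matrix is
[[2, -1, -1, 0, 0, 0, 0], [-1, 2, 0, 0, -1, 0, 0], [-1, 0, 2, 0, 0, -1, 0], [0, 0, 0, 2, -1, 0, 0], [0, -1, 0, -1, 2, 0, 0], [0, 0, -1, 0, 0, 2, -1], [0, 0, 0, 0, 0, -1, 2]].
All simple roots have the same length, so the diagram is simply laced. The associated Dynkin diagram is a chain of 7 nodes with single edges (A_7), so the type is A_7 (the algebra sl(8)).

type A_7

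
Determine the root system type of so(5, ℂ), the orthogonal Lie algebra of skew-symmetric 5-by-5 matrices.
This is so(5) with 5 odd, which has dimension 5(5-1)/2 = 10 and rank (5-1)/2 = 2. In the classification of classical Lie algebras, the orthogonal algebra so(2n+1) in an odd number of variables has type B_n; here n = 2, so the Dynkin diagram is a chain of 2 nodes with a double edge at one end; the terminal node there is the unique short simple root (B_2). Hence the type is B_2.

type B_2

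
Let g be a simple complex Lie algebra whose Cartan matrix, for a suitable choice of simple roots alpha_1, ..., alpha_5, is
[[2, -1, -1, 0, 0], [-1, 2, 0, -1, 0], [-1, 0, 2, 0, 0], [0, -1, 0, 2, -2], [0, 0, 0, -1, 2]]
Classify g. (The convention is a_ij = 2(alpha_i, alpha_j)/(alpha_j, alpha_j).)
B_5

The matrix has rank 5 with 2's on the diagonal. Reading the off-diagonal entries as Dynkin edges (a single edge where a_ij = a_ji = -1; a double or triple edge where a_ij * a_ji = 2 or 3), the diagram is a chain of 5 nodes with a double edge at one end; the terminal node there is the unique short simple root (B_5). One simple-root ordering that puts it in standard form is (alpha_3, alpha_1, alpha_2, alpha_4, alpha_5). So the algebra is type B_5, i.e. so(11).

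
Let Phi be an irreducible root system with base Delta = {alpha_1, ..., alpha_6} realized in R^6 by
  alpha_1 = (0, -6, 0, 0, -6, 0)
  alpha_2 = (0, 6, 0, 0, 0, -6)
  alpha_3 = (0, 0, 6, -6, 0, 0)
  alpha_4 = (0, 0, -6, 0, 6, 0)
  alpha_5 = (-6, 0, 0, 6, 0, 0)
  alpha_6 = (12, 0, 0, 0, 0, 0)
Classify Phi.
C_6

Compute the Cartan integers a_ij = 2(alpha_i, alpha_j)/(alpha_j, alpha_j); the resulting 6x6 Cartan matrix is
[[2, -1, 0, -1, 0, 0], [-1, 2, 0, 0, 0, 0], [0, 0, 2, -1, -1, 0], [-1, 0, -1, 2, 0, 0], [0, 0, -1, 0, 2, -1], [0, 0, 0, 0, -2, 2]].
The roots have two lengths (squared-length ratio 2:1); the short ones are alpha_{1,2,3,4,5}. The associated Dynkin diagram is a chain of 6 nodes with a double edge at one end; the terminal node there is the unique long simple root (C_6), so the type is C_6 (the algebra sp(12)).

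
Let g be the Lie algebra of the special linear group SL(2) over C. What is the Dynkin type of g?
This is sl(2), which has dimension 2^2 - 1 = 3 and rank 2 - 1 = 1 (a Cartan subalgebra is the diagonal traceless matrices). In the classification of classical Lie algebras, the special linear algebra sl(n+1) has type A_n; here n = 1, so the Dynkin diagram is a chain of 1 nodes with single edges (A_1). Hence the type is A_1.

A_1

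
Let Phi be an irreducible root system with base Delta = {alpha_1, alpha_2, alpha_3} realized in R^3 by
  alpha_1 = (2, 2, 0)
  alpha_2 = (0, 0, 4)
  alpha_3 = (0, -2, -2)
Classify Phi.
Compute the Cartan integers a_ij = 2(alpha_i, alpha_j)/(alpha_j, alpha_j); the resulting 3x3 Cartan matrix is
[[2, 0, -1], [0, 2, -2], [-1, -1, 2]].
The roots have two lengths (squared-length ratio 2:1); the short ones are alpha_{1,3}. The associated Dynkin diagram is a chain of 3 nodes with a double edge at one end; the terminal node there is the unique long simple root (C_3), so the type is C_3 (the algebra sp(6)).

type C_3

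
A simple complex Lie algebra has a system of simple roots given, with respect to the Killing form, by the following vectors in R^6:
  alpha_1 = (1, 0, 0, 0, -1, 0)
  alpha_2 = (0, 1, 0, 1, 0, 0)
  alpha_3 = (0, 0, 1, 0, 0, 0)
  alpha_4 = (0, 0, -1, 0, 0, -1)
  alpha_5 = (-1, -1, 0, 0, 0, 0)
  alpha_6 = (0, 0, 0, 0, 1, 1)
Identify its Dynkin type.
B6

Compute the Cartan integers a_ij = 2(alpha_i, alpha_j)/(alpha_j, alpha_j); the resulting 6x6 Cartan matrix is
[[2, 0, 0, 0, -1, -1], [0, 2, 0, 0, -1, 0], [0, 0, 2, -1, 0, 0], [0, 0, -2, 2, 0, -1], [-1, -1, 0, 0, 2, 0], [-1, 0, 0, -1, 0, 2]].
The roots have two lengths (squared-length ratio 2:1); the short ones are alpha_{3}. The associated Dynkin diagram is a chain of 6 nodes with a double edge at one end; the terminal node there is the unique short simple root (B_6), so the type is B_6 (the algebra so(13)).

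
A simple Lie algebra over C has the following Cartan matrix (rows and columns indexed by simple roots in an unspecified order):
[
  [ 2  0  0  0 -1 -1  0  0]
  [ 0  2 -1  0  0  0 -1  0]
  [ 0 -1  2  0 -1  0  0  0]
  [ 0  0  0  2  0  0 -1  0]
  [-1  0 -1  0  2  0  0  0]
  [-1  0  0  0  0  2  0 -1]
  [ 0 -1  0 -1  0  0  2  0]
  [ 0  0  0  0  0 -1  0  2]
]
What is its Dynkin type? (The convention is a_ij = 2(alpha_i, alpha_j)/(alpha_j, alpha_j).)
A8

The matrix has rank 8 with 2's on the diagonal. Reading the off-diagonal entries as Dynkin edges (a single edge where a_ij = a_ji = -1; a double or triple edge where a_ij * a_ji = 2 or 3), the diagram is a chain of 8 nodes with single edges (A_8). One simple-root ordering that puts it in standard form is (alpha_4, alpha_7, alpha_2, alpha_3, alpha_5, alpha_1, alpha_6, alpha_8). So the algebra is type A_8, i.e. sl(9).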